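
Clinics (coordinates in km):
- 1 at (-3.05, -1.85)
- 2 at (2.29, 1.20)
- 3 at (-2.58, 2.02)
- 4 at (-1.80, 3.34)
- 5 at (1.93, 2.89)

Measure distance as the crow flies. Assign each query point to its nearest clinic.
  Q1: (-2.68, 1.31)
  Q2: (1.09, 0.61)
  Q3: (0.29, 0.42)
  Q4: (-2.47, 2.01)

Q1→3; Q2→2; Q3→2; Q4→3

Q1 at (-2.68, 1.31):
  1: √((-0.37)² + (-3.16)²) = √(0.1369 + 9.9856) = 3.18 km
  2: √((4.97)² + (-0.11)²) = √(24.7009 + 0.0121) = 4.97 km
  3: √((0.10)² + (0.71)²) = √(0.0100 + 0.5041) = 0.72 km
  4: √((0.88)² + (2.03)²) = √(0.7744 + 4.1209) = 2.21 km
  5: √((4.61)² + (1.58)²) = √(21.2521 + 2.4964) = 4.87 km
  → nearest: 3 (0.72 km)
Q2 at (1.09, 0.61):
  1: √((-4.14)² + (-2.46)²) = √(17.1396 + 6.0516) = 4.82 km
  2: √((1.20)² + (0.59)²) = √(1.4400 + 0.3481) = 1.34 km
  3: √((-3.67)² + (1.41)²) = √(13.4689 + 1.9881) = 3.93 km
  4: √((-2.89)² + (2.73)²) = √(8.3521 + 7.4529) = 3.98 km
  5: √((0.84)² + (2.28)²) = √(0.7056 + 5.1984) = 2.43 km
  → nearest: 2 (1.34 km)
Q3 at (0.29, 0.42):
  1: √((-3.34)² + (-2.27)²) = √(11.1556 + 5.1529) = 4.04 km
  2: √((2.00)² + (0.78)²) = √(4.0000 + 0.6084) = 2.15 km
  3: √((-2.87)² + (1.60)²) = √(8.2369 + 2.5600) = 3.29 km
  4: √((-2.09)² + (2.92)²) = √(4.3681 + 8.5264) = 3.59 km
  5: √((1.64)² + (2.47)²) = √(2.6896 + 6.1009) = 2.96 km
  → nearest: 2 (2.15 km)
Q4 at (-2.47, 2.01):
  1: √((-0.58)² + (-3.86)²) = √(0.3364 + 14.8996) = 3.90 km
  2: √((4.76)² + (-0.81)²) = √(22.6576 + 0.6561) = 4.83 km
  3: √((-0.11)² + (0.01)²) = √(0.0121 + 0.0001) = 0.11 km
  4: √((0.67)² + (1.33)²) = √(0.4489 + 1.7689) = 1.49 km
  5: √((4.40)² + (0.88)²) = √(19.3600 + 0.7744) = 4.49 km
  → nearest: 3 (0.11 km)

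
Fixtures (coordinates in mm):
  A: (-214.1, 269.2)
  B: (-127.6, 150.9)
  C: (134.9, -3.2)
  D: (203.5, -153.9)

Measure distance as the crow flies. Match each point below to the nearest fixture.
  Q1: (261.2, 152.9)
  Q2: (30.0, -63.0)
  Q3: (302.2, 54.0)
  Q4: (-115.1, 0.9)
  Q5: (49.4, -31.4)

Q1 at (261.2, 152.9):
  A: 489.3 mm
  B: 388.8 mm
  C: 200.8 mm
  D: 312.2 mm
  → nearest: C (200.8 mm)
Q2 at (30.0, -63.0):
  A: 412.2 mm
  B: 265.7 mm
  C: 120.7 mm
  D: 195.9 mm
  → nearest: C (120.7 mm)
Q3 at (302.2, 54.0):
  A: 559.4 mm
  B: 440.6 mm
  C: 176.8 mm
  D: 230.1 mm
  → nearest: C (176.8 mm)
Q4 at (-115.1, 0.9):
  A: 286.0 mm
  B: 150.5 mm
  C: 250.0 mm
  D: 354.2 mm
  → nearest: B (150.5 mm)
Q5 at (49.4, -31.4):
  A: 399.7 mm
  B: 254.1 mm
  C: 90.0 mm
  D: 196.9 mm
  → nearest: C (90.0 mm)

Q1→C; Q2→C; Q3→C; Q4→B; Q5→C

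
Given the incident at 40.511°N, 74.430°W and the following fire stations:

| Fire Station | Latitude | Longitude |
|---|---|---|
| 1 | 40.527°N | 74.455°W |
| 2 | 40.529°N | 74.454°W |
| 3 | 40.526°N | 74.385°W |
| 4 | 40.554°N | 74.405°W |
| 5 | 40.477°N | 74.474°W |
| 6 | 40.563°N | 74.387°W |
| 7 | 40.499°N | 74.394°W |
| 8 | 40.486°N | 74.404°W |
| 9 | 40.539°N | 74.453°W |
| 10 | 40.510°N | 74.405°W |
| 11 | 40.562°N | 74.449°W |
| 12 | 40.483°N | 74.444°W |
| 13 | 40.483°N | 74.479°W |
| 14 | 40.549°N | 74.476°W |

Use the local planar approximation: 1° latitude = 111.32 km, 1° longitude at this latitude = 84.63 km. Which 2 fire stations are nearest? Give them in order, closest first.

10, 1

Distances from 40.511°N, 74.430°W:
1: 2.766 km
2: 2.853 km
3: 4.158 km
4: 5.233 km
5: 5.310 km
6: 6.837 km
7: 3.327 km
8: 3.548 km
9: 3.675 km
10: 2.119 km
11: 5.901 km
12: 3.335 km
13: 5.188 km
14: 5.749 km
Sorted: 10 (2.119 km) < 1 (2.766 km) < 2 (2.853 km) < 7 (3.327 km) < …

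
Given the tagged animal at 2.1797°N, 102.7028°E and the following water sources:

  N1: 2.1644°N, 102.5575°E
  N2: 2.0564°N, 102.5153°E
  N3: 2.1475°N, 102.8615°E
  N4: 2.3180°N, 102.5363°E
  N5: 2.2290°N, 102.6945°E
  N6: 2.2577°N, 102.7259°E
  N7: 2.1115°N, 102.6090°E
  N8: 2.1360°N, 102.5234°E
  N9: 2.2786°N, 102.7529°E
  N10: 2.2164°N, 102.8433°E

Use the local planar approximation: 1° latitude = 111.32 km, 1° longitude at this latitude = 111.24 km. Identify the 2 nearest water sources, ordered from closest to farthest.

N5, N6

Distances from 2.1797°N, 102.7028°E:
N1: √((-0.0153·111.32)² + (-0.1453·111.24)²) = √(2.900877 + 261.248129) = 16.2527 km
N2: √((-0.1233·111.32)² + (-0.1875·111.24)²) = √(188.396378 + 435.035306) = 24.9686 km
N3: √((-0.0322·111.32)² + (0.1587·111.24)²) = √(12.848669 + 311.656231) = 18.0140 km
N4: √((0.1383·111.32)² + (-0.1665·111.24)²) = √(237.023145 + 343.044481) = 24.0846 km
N5: √((0.0493·111.32)² + (-0.0083·111.24)²) = √(30.118978 + 0.852468) = 5.5652 km
N6: √((0.0780·111.32)² + (0.0231·111.24)²) = √(75.393794 + 6.603070) = 9.0552 km
N7: √((-0.0682·111.32)² + (-0.0938·111.24)²) = √(57.638828 + 108.874867) = 12.9040 km
N8: √((-0.0437·111.32)² + (-0.1794·111.24)²) = √(23.665150 + 398.260136) = 20.5408 km
N9: √((0.0989·111.32)² + (0.0501·111.24)²) = √(121.210147 + 31.059711) = 12.3398 km
N10: √((0.0367·111.32)² + (0.1405·111.24)²) = √(16.690853 + 244.272518) = 16.1544 km
Sorted: N5 (5.5652 km) < N6 (9.0552 km) < N9 (12.3398 km) < N7 (12.9040 km) < …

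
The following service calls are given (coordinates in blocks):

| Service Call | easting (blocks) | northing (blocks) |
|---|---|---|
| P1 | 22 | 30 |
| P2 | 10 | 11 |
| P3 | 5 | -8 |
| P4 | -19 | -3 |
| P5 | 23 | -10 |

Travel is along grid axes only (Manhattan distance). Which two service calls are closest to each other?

Pairwise distances:
P1–P2: |-12| + |-19| = 12 + 19 = 31 blocks
P1–P3: |-17| + |-38| = 17 + 38 = 55 blocks
P1–P4: |-41| + |-33| = 41 + 33 = 74 blocks
P1–P5: |1| + |-40| = 1 + 40 = 41 blocks
P2–P3: |-5| + |-19| = 5 + 19 = 24 blocks
P2–P4: |-29| + |-14| = 29 + 14 = 43 blocks
P2–P5: |13| + |-21| = 13 + 21 = 34 blocks
P3–P4: |-24| + |5| = 24 + 5 = 29 blocks
P3–P5: |18| + |-2| = 18 + 2 = 20 blocks
P4–P5: |42| + |-7| = 42 + 7 = 49 blocks
Closest pair: P3–P5 at 20 blocks.

P3 and P5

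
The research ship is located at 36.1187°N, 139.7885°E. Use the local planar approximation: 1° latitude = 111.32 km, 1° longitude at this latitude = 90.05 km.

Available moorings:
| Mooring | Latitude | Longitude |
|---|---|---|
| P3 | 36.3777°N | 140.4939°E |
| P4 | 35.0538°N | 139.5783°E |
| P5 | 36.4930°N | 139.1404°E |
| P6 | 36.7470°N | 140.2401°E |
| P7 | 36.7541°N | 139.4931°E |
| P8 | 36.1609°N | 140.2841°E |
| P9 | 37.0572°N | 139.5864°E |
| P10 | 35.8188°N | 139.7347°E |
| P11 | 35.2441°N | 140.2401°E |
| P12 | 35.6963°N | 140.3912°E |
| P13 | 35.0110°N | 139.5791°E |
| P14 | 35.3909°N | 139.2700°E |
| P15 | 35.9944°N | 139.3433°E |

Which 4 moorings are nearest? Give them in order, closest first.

P10, P15, P8, P3

Distances from 36.1187°N, 139.7885°E:
P3: 69.7584 km
P4: 120.0464 km
P5: 71.7091 km
P6: 80.9055 km
P7: 75.5693 km
P8: 44.8753 km
P9: 106.0471 km
P10: 33.7346 km
P11: 105.5122 km
P12: 71.8095 km
P13: 124.7426 km
P14: 93.5097 km
P15: 42.4110 km
Sorted: P10 (33.7346 km) < P15 (42.4110 km) < P8 (44.8753 km) < P3 (69.7584 km) < P5 (71.7091 km) < P12 (71.8095 km) < …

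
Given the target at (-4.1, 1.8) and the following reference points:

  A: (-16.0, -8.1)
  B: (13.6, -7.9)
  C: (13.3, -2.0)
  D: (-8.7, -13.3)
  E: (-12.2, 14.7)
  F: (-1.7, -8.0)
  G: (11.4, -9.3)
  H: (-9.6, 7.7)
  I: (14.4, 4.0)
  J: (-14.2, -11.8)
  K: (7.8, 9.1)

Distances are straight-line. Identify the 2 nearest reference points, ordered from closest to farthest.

Distances from (-4.1, 1.8):
A: 15.5
B: 20.2
C: 17.8
D: 15.8
E: 15.2
F: 10.1
G: 19.1
H: 8.1
I: 18.6
J: 16.9
K: 14.0
Sorted: H (8.1) < F (10.1) < K (14.0) < E (15.2) < …

H, F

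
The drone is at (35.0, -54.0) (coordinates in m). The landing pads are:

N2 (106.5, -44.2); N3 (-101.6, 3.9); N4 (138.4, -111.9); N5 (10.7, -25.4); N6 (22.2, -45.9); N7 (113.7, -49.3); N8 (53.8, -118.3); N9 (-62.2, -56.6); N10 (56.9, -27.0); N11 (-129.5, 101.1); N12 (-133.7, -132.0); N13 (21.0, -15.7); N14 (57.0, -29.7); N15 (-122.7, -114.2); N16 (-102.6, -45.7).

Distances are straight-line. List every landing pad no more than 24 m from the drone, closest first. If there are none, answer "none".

N6

Distances from (35.0, -54.0):
N2: √((71.5)² + (9.8)²) = √(5112.250 + 96.040) = 72.2 m
N3: √((-136.6)² + (57.9)²) = √(18659.560 + 3352.410) = 148.4 m
N4: √((103.4)² + (-57.9)²) = √(10691.560 + 3352.410) = 118.5 m
N5: √((-24.3)² + (28.6)²) = √(590.490 + 817.960) = 37.5 m
N6: √((-12.8)² + (8.1)²) = √(163.840 + 65.610) = 15.1 m
N7: √((78.7)² + (4.7)²) = √(6193.690 + 22.090) = 78.8 m
N8: √((18.8)² + (-64.3)²) = √(353.440 + 4134.490) = 67.0 m
N9: √((-97.2)² + (-2.6)²) = √(9447.840 + 6.760) = 97.2 m
N10: √((21.9)² + (27.0)²) = √(479.610 + 729.000) = 34.8 m
N11: √((-164.5)² + (155.1)²) = √(27060.250 + 24056.010) = 226.1 m
N12: √((-168.7)² + (-78.0)²) = √(28459.690 + 6084.000) = 185.9 m
N13: √((-14.0)² + (38.3)²) = √(196.000 + 1466.890) = 40.8 m
N14: √((22.0)² + (24.3)²) = √(484.000 + 590.490) = 32.8 m
N15: √((-157.7)² + (-60.2)²) = √(24869.290 + 3624.040) = 168.8 m
N16: √((-137.6)² + (8.3)²) = √(18933.760 + 68.890) = 137.9 m
Threshold 24 m: N6 (15.1 m) is within range.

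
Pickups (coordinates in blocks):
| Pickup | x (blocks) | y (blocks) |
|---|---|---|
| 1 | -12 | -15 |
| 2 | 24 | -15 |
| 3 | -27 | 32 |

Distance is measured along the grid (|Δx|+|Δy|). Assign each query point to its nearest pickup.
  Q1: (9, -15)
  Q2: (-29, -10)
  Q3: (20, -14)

Q1 at (9, -15):
  1: 21 blocks
  2: 15 blocks
  3: 83 blocks
  → nearest: 2 (15 blocks)
Q2 at (-29, -10):
  1: 22 blocks
  2: 58 blocks
  3: 44 blocks
  → nearest: 1 (22 blocks)
Q3 at (20, -14):
  1: 33 blocks
  2: 5 blocks
  3: 93 blocks
  → nearest: 2 (5 blocks)

Q1→2; Q2→1; Q3→2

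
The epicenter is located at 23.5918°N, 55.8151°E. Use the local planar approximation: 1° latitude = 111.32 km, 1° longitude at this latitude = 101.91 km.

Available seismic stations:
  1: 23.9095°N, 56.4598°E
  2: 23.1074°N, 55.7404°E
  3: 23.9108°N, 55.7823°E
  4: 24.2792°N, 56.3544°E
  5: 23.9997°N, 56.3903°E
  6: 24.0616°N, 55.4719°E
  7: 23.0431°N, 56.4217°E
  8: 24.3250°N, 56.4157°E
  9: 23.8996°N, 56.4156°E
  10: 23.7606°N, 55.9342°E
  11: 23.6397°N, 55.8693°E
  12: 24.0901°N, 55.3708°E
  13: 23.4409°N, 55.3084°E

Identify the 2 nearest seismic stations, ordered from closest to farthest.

11, 10

Distances from 23.5918°N, 55.8151°E:
1: √((0.3177·111.32)² + (0.6447·101.91)²) = √(1250.779703 + 4316.670940) = 74.6154 km
2: √((-0.4844·111.32)² + (-0.0747·101.91)²) = √(2907.733930 + 57.952851) = 54.4581 km
3: √((0.3190·111.32)² + (-0.0328·101.91)²) = √(1261.036803 + 11.173296) = 35.6681 km
4: √((0.6874·111.32)² + (0.5393·101.91)²) = √(5855.519761 + 3020.608525) = 94.2132 km
5: √((0.4079·111.32)² + (0.5752·101.91)²) = √(2061.834518 + 3436.144018) = 74.1484 km
6: √((0.4698·111.32)² + (-0.3432·101.91)²) = √(2735.095029 + 1223.286440) = 62.9157 km
7: √((-0.5487·111.32)² + (0.6066·101.91)²) = √(3730.923255 + 3821.540048) = 86.9049 km
8: √((0.7332·111.32)² + (0.6006·101.91)²) = √(6661.795670 + 3746.314721) = 102.0201 km
9: √((0.3078·111.32)² + (0.6005·101.91)²) = √(1174.041980 + 3745.067301) = 70.1364 km
10: √((0.1688·111.32)² + (0.1191·101.91)²) = √(353.094766 + 147.318445) = 22.3699 km
11: √((0.0479·111.32)² + (0.0542·101.91)²) = √(28.432655 + 30.509295) = 7.6774 km
12: √((0.4983·111.32)² + (-0.4443·101.91)²) = √(3077.004771 + 2050.152795) = 71.6042 km
13: √((-0.1509·111.32)² + (-0.5067·101.91)²) = √(282.179120 + 2666.462079) = 54.3014 km
Sorted: 11 (7.6774 km) < 10 (22.3699 km) < 3 (35.6681 km) < 13 (54.3014 km) < …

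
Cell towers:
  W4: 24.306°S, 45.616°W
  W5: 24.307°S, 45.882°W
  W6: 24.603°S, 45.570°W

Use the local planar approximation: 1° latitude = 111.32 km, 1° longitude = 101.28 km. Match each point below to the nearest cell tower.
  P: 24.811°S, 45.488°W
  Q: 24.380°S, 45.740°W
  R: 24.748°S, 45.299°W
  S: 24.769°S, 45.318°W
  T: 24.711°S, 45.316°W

P→W6; Q→W4; R→W6; S→W6; T→W6

P at 24.811°S, 45.488°W:
  W4: √((0.505·111.32)² + (-0.128·101.28)²) = √(3160.30612 + 168.06115) = 57.692 km
  W5: √((0.504·111.32)² + (-0.394·101.28)²) = √(3147.80244 + 1592.35475) = 68.849 km
  W6: √((0.208·111.32)² + (-0.082·101.28)²) = √(536.13365 + 68.97236) = 24.599 km
  → nearest: W6 (24.599 km)
Q at 24.380°S, 45.740°W:
  W4: √((0.074·111.32)² + (0.124·101.28)²) = √(67.85937 + 157.72145) = 15.019 km
  W5: √((0.073·111.32)² + (-0.142·101.28)²) = √(66.03773 + 206.83502) = 16.519 km
  W6: √((-0.223·111.32)² + (0.170·101.28)²) = √(616.24885 + 296.44575) = 30.211 km
  → nearest: W4 (15.019 km)
R at 24.748°S, 45.299°W:
  W4: √((0.442·111.32)² + (-0.317·101.28)²) = √(2420.97851 + 1030.77983) = 58.752 km
  W5: √((0.441·111.32)² + (-0.583·101.28)²) = √(2410.03625 + 3486.45846) = 76.789 km
  W6: √((0.145·111.32)² + (-0.271·101.28)²) = √(260.54479 + 753.33122) = 31.841 km
  → nearest: W6 (31.841 km)
S at 24.769°S, 45.318°W:
  W4: √((0.463·111.32)² + (-0.298·101.28)²) = √(2656.49117 + 910.91932) = 59.728 km
  W5: √((0.462·111.32)² + (-0.564·101.28)²) = √(2645.02844 + 3262.91374) = 76.863 km
  W6: √((0.166·111.32)² + (-0.252·101.28)²) = √(341.47788 + 651.40107) = 31.510 km
  → nearest: W6 (31.510 km)
T at 24.711°S, 45.316°W:
  W4: √((0.405·111.32)² + (-0.300·101.28)²) = √(2032.62116 + 923.18746) = 54.367 km
  W5: √((0.404·111.32)² + (-0.566·101.28)²) = √(2022.59591 + 3286.09601) = 72.861 km
  W6: √((0.108·111.32)² + (-0.254·101.28)²) = √(144.54195 + 661.78180) = 28.396 km
  → nearest: W6 (28.396 km)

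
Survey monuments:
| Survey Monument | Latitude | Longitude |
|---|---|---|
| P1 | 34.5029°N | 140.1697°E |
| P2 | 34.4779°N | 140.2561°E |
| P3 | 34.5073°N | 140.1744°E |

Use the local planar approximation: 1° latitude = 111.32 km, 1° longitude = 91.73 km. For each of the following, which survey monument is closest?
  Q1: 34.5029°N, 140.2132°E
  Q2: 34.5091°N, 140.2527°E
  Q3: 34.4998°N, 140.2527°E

Q1 at 34.5029°N, 140.2132°E:
  P1: √((0.0000·111.32)² + (-0.0435·91.73)²) = √(0.000000 + 15.922135) = 3.9903 km
  P2: √((-0.0250·111.32)² + (0.0429·91.73)²) = √(7.745089 + 15.485933) = 4.8199 km
  P3: √((0.0044·111.32)² + (-0.0388·91.73)²) = √(0.239912 + 12.667364) = 3.5927 km
  → nearest: P3 (3.5927 km)
Q2 at 34.5091°N, 140.2527°E:
  P1: √((-0.0062·111.32)² + (-0.0830·91.73)²) = √(0.476354 + 57.966753) = 7.6448 km
  P2: √((-0.0312·111.32)² + (0.0034·91.73)²) = √(12.063007 + 0.097270) = 3.4872 km
  P3: √((-0.0018·111.32)² + (-0.0783·91.73)²) = √(0.040151 + 51.587717) = 7.1853 km
  → nearest: P2 (3.4872 km)
Q3 at 34.4998°N, 140.2527°E:
  P1: √((0.0031·111.32)² + (-0.0830·91.73)²) = √(0.119088 + 57.966753) = 7.6214 km
  P2: √((-0.0219·111.32)² + (0.0034·91.73)²) = √(5.943395 + 0.097270) = 2.4578 km
  P3: √((0.0075·111.32)² + (-0.0783·91.73)²) = √(0.697058 + 51.587717) = 7.2308 km
  → nearest: P2 (2.4578 km)

Q1→P3; Q2→P2; Q3→P2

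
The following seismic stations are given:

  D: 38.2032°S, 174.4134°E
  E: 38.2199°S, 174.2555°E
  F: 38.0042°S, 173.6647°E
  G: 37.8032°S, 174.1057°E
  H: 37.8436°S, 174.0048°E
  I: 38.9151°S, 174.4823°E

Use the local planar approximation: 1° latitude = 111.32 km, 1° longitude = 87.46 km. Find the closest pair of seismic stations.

G and H

Pairwise distances:
D–E: √((-0.0167·111.32)² + (-0.1579·87.46)²) = √(3.456045 + 190.714277) = 13.9345 km
D–F: √((0.1990·111.32)² + (-0.7487·87.46)²) = √(490.741231 + 4287.800912) = 69.1270 km
D–G: √((0.4000·111.32)² + (-0.3077·87.46)²) = √(1982.742784 + 724.225711) = 52.0285 km
D–H: √((0.3596·111.32)² + (-0.4086·87.46)²) = √(1602.454701 + 1277.072846) = 53.6612 km
D–I: √((-0.7119·111.32)² + (0.0689·87.46)²) = √(6280.357720 + 36.312604) = 79.4775 km
E–F: √((0.2157·111.32)² + (-0.5908·87.46)²) = √(576.562889 + 2669.930271) = 56.9780 km
E–G: √((0.4167·111.32)² + (-0.1498·87.46)²) = √(2151.757851 + 171.649512) = 48.2017 km
E–H: √((0.3763·111.32)² + (-0.2507·87.46)²) = √(1754.748307 + 480.759211) = 47.2812 km
E–I: √((-0.6952·111.32)² + (0.2268·87.46)²) = √(5989.160094 + 393.464040) = 79.8913 km
F–G: √((0.2010·111.32)² + (0.4410·87.46)²) = √(500.654945 + 1487.634100) = 44.5902 km
F–H: √((0.1606·111.32)² + (0.3401·87.46)²) = √(319.622598 + 884.773711) = 34.7044 km
F–I: √((-0.9109·111.32)² + (0.8176·87.46)²) = √(10282.241488 + 5113.293381) = 124.0787 km
G–H: √((-0.0404·111.32)² + (-0.1009·87.46)²) = √(20.225959 + 77.875577) = 9.9046 km
G–I: √((-1.1119·111.32)² + (0.3766·87.46)²) = √(15320.673443 + 1084.874690) = 128.0841 km
H–I: √((-1.0715·111.32)² + (0.4775·87.46)²) = √(14227.570493 + 1744.077173) = 126.3790 km
Closest pair: G–H at 9.9046 km.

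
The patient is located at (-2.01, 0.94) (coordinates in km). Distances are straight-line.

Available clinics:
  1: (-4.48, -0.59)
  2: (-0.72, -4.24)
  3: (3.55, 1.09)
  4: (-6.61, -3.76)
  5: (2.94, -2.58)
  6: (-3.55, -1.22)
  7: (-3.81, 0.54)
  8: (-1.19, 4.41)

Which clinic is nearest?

7

Distances from (-2.01, 0.94):
1: √((-2.47)² + (-1.53)²) = √(6.1009 + 2.3409) = 2.91 km
2: √((1.29)² + (-5.18)²) = √(1.6641 + 26.8324) = 5.34 km
3: √((5.56)² + (0.15)²) = √(30.9136 + 0.0225) = 5.56 km
4: √((-4.60)² + (-4.70)²) = √(21.1600 + 22.0900) = 6.58 km
5: √((4.95)² + (-3.52)²) = √(24.5025 + 12.3904) = 6.07 km
6: √((-1.54)² + (-2.16)²) = √(2.3716 + 4.6656) = 2.65 km
7: √((-1.80)² + (-0.40)²) = √(3.2400 + 0.1600) = 1.84 km
8: √((0.82)² + (3.47)²) = √(0.6724 + 12.0409) = 3.57 km
Minimum: 7 at 1.84 km.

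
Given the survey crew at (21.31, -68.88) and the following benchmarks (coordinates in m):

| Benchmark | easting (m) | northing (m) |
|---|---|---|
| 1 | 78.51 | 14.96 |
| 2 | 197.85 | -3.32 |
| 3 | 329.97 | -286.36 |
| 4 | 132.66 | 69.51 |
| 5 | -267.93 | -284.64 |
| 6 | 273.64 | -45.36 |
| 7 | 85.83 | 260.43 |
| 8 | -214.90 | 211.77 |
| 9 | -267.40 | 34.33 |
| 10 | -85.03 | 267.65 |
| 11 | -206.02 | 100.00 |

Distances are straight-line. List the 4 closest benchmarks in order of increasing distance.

1, 4, 2, 6

Distances from (21.31, -68.88):
1: 101.49 m
2: 188.32 m
3: 377.58 m
4: 177.62 m
5: 360.85 m
6: 253.42 m
7: 335.57 m
8: 366.82 m
9: 306.60 m
10: 352.93 m
11: 283.19 m
Sorted: 1 (101.49 m) < 4 (177.62 m) < 2 (188.32 m) < 6 (253.42 m) < 11 (283.19 m) < 9 (306.60 m) < …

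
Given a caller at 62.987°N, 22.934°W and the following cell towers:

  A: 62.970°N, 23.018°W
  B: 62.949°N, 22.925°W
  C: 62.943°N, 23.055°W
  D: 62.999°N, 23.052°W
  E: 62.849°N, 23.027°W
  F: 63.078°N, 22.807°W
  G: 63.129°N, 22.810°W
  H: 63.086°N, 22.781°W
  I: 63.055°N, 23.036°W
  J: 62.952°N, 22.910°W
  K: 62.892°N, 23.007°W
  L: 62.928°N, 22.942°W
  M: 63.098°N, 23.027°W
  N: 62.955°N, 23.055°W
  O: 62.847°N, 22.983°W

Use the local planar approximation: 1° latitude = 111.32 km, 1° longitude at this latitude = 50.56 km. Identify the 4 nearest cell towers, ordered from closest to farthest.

Distances from 62.987°N, 22.934°W:
A: 4.650 km
B: 4.255 km
C: 7.837 km
D: 6.114 km
E: 16.066 km
F: 11.994 km
G: 17.005 km
H: 13.465 km
I: 9.160 km
J: 4.081 km
K: 11.201 km
L: 6.580 km
M: 13.221 km
N: 7.079 km
O: 15.780 km
Sorted: J (4.081 km) < B (4.255 km) < A (4.650 km) < D (6.114 km) < L (6.580 km) < N (7.079 km) < …

J, B, A, D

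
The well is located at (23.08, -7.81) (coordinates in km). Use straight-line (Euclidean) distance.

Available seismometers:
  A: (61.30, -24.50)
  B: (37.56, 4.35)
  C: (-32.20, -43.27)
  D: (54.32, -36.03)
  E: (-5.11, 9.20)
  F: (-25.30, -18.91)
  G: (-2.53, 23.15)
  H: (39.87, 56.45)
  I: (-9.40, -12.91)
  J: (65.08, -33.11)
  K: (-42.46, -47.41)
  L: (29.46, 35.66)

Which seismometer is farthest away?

K

Distances from (23.08, -7.81):
A: √((38.22)² + (-16.69)²) = √(1460.7684 + 278.5561) = 41.71 km
B: √((14.48)² + (12.16)²) = √(209.6704 + 147.8656) = 18.91 km
C: √((-55.28)² + (-35.46)²) = √(3055.8784 + 1257.4116) = 65.68 km
D: √((31.24)² + (-28.22)²) = √(975.9376 + 796.3684) = 42.10 km
E: √((-28.19)² + (17.01)²) = √(794.6761 + 289.3401) = 32.92 km
F: √((-48.38)² + (-11.10)²) = √(2340.6244 + 123.2100) = 49.64 km
G: √((-25.61)² + (30.96)²) = √(655.8721 + 958.5216) = 40.18 km
H: √((16.79)² + (64.26)²) = √(281.9041 + 4129.3476) = 66.42 km
I: √((-32.48)² + (-5.10)²) = √(1054.9504 + 26.0100) = 32.88 km
J: √((42.00)² + (-25.30)²) = √(1764.0000 + 640.0900) = 49.03 km
K: √((-65.54)² + (-39.60)²) = √(4295.4916 + 1568.1600) = 76.57 km
L: √((6.38)² + (43.47)²) = √(40.7044 + 1889.6409) = 43.94 km
Maximum: K at 76.57 km.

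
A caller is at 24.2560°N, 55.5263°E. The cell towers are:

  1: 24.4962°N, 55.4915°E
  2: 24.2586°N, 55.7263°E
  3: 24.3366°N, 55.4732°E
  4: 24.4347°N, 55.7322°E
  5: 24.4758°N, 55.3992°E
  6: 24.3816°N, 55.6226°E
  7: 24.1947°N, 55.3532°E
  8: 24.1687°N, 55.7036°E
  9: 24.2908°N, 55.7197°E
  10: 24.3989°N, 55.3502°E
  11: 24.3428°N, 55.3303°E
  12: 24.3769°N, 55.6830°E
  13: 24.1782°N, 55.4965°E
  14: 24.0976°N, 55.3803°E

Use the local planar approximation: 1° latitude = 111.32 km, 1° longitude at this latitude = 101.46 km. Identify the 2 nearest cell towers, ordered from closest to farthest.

13, 3

Distances from 24.2560°N, 55.5263°E:
1: 26.9712 km
2: 20.2941 km
3: 10.4656 km
4: 28.8469 km
5: 27.6584 km
6: 17.0574 km
7: 18.8418 km
8: 20.4461 km
9: 20.0011 km
10: 23.9225 km
11: 22.1094 km
12: 20.8304 km
13: 9.1733 km
14: 23.0294 km
Sorted: 13 (9.1733 km) < 3 (10.4656 km) < 6 (17.0574 km) < 7 (18.8418 km) < …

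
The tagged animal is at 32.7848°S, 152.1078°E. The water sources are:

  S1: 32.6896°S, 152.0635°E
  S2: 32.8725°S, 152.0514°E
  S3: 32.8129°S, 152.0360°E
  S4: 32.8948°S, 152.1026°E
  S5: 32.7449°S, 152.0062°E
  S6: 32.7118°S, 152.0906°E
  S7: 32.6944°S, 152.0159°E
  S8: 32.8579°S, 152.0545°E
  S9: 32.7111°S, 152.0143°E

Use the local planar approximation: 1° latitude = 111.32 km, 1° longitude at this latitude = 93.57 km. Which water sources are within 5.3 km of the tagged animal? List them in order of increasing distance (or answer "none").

none

Distances from 32.7848°S, 152.1078°E:
S1: √((0.0952·111.32)² + (-0.0443·93.57)²) = √(112.310482 + 17.182277) = 11.3795 km
S2: √((-0.0877·111.32)² + (-0.0564·93.57)²) = √(95.311561 + 27.850402) = 11.0978 km
S3: √((-0.0281·111.32)² + (-0.0718·93.57)²) = √(9.784960 + 45.135904) = 7.4109 km
S4: √((-0.1100·111.32)² + (-0.0052·93.57)²) = √(149.944923 + 0.236745) = 12.2549 km
S5: √((0.0399·111.32)² + (-0.1016·93.57)²) = √(19.728415 + 90.377573) = 10.4931 km
S6: √((0.0730·111.32)² + (-0.0172·93.57)²) = √(66.037727 + 2.590181) = 8.2842 km
S7: √((0.0904·111.32)² + (-0.0919·93.57)²) = √(101.270570 + 73.944228) = 13.2369 km
S8: √((-0.0731·111.32)² + (-0.0533·93.57)²) = √(66.218776 + 24.872972) = 9.5442 km
S9: √((0.0737·111.32)² + (-0.0935·93.57)²) = √(67.310276 + 76.541414) = 11.9938 km
Threshold 5.3 km: none within range.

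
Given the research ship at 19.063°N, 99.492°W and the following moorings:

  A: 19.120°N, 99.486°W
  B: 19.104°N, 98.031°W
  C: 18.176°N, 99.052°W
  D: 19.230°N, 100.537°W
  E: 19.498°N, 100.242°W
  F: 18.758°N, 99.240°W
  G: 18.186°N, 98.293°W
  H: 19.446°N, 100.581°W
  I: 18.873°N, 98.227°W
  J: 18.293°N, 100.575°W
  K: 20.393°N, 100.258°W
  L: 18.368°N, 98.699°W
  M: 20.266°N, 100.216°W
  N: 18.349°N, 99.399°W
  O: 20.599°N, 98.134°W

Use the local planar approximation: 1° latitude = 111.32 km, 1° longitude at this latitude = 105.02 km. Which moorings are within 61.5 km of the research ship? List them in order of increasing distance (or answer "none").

Distances from 19.063°N, 99.492°W:
A: √((0.057·111.32)² + (0.006·105.02)²) = √(40.26207 + 0.39705) = 6.376 km
B: √((0.041·111.32)² + (1.461·105.02)²) = √(20.83119 + 23542.05987) = 153.502 km
C: √((-0.887·111.32)² + (0.440·105.02)²) = √(9749.75348 + 2135.25320) = 109.018 km
D: √((0.167·111.32)² + (-1.045·105.02)²) = √(345.60446 + 12044.16257) = 111.309 km
E: √((0.435·111.32)² + (-0.750·105.02)²) = √(2344.90315 + 6203.92522) = 92.460 km
F: √((-0.305·111.32)² + (0.252·105.02)²) = √(1152.77905 + 700.39834) = 43.049 km
G: √((-0.877·111.32)² + (1.199·105.02)²) = √(9531.15609 + 15855.58952) = 159.332 km
H: √((0.383·111.32)² + (-1.089·105.02)²) = √(1817.79098 + 13079.76037) = 122.056 km
I: √((-0.190·111.32)² + (1.265·105.02)²) = √(447.35634 + 17649.20221) = 134.523 km
J: √((-0.770·111.32)² + (-1.083·105.02)²) = √(7347.30123 + 12936.02783) = 142.420 km
K: √((1.330·111.32)² + (-0.766·105.02)²) = √(21920.46069 + 6471.44951) = 168.499 km
L: √((-0.695·111.32)² + (0.793·105.02)²) = √(5985.71458 + 6935.70164) = 113.672 km
M: √((1.203·111.32)² + (-0.724·105.02)²) = √(17934.02001 + 5781.24215) = 153.998 km
N: √((-0.714·111.32)² + (0.093·105.02)²) = √(6317.46463 + 95.39155) = 80.080 km
O: √((1.536·111.32)² + (1.358·105.02)²) = √(29236.73200 + 20339.65433) = 222.658 km
Threshold 61.5 km: A (6.376 km), F (43.049 km) are within range.

A, F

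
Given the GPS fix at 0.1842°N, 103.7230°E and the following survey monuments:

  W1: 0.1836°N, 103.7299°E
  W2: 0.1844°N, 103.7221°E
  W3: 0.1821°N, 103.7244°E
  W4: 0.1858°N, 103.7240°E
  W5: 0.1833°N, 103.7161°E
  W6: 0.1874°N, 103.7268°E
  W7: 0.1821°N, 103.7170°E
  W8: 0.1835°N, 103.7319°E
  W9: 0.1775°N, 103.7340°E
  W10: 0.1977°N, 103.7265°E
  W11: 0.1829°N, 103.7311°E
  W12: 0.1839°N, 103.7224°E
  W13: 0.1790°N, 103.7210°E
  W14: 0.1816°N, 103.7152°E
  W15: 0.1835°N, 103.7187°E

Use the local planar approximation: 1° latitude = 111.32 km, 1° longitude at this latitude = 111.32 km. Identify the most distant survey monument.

W10

Distances from 0.1842°N, 103.7230°E:
W1: 0.7710 km
W2: 0.1026 km
W3: 0.2810 km
W4: 0.2100 km
W5: 0.7746 km
W6: 0.5530 km
W7: 0.7076 km
W8: 0.9938 km
W9: 1.4338 km
W10: 1.5525 km
W11: 0.9132 km
W12: 0.0747 km
W13: 0.6202 km
W14: 0.9153 km
W15: 0.4850 km
Maximum: W10 at 1.5525 km.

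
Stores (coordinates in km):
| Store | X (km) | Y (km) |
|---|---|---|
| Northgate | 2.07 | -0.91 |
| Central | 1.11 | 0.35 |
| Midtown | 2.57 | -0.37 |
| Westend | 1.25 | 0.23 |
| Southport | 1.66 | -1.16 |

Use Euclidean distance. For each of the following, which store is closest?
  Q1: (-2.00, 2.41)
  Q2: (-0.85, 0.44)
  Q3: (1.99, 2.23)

Q1 at (-2.00, 2.41):
  Northgate: 5.25 km
  Central: 3.73 km
  Midtown: 5.35 km
  Westend: 3.91 km
  Southport: 5.11 km
  → nearest: Central (3.73 km)
Q2 at (-0.85, 0.44):
  Northgate: 3.22 km
  Central: 1.96 km
  Midtown: 3.51 km
  Westend: 2.11 km
  Southport: 2.98 km
  → nearest: Central (1.96 km)
Q3 at (1.99, 2.23):
  Northgate: 3.14 km
  Central: 2.08 km
  Midtown: 2.66 km
  Westend: 2.13 km
  Southport: 3.41 km
  → nearest: Central (2.08 km)

Q1→Central; Q2→Central; Q3→Central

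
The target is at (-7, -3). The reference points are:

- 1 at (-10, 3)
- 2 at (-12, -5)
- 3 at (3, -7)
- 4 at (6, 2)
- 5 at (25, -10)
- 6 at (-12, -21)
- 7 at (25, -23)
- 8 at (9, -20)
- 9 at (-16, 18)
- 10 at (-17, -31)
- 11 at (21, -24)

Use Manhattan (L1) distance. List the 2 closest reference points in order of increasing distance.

2, 1

Distances from (-7, -3):
1: 9
2: 7
3: 14
4: 18
5: 39
6: 23
7: 52
8: 33
9: 30
10: 38
11: 49
Sorted: 2 (7) < 1 (9) < 3 (14) < 4 (18) < …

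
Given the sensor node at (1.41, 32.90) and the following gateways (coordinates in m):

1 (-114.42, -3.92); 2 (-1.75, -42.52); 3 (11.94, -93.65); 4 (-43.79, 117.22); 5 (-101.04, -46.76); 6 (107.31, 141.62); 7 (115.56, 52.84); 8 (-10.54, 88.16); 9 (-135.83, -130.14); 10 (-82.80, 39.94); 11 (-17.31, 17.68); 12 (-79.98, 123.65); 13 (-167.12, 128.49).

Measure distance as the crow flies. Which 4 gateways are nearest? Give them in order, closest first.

Distances from (1.41, 32.90):
1: √((-115.83)² + (-36.82)²) = √(13416.5889 + 1355.7124) = 121.54 m
2: √((-3.16)² + (-75.42)²) = √(9.9856 + 5688.1764) = 75.49 m
3: √((10.53)² + (-126.55)²) = √(110.8809 + 16014.9025) = 126.99 m
4: √((-45.20)² + (84.32)²) = √(2043.0400 + 7109.8624) = 95.67 m
5: √((-102.45)² + (-79.66)²) = √(10496.0025 + 6345.7156) = 129.78 m
6: √((105.90)² + (108.72)²) = √(11214.8100 + 11820.0384) = 151.77 m
7: √((114.15)² + (19.94)²) = √(13030.2225 + 397.6036) = 115.88 m
8: √((-11.95)² + (55.26)²) = √(142.8025 + 3053.6676) = 56.54 m
9: √((-137.24)² + (-163.04)²) = √(18834.8176 + 26582.0416) = 213.11 m
10: √((-84.21)² + (7.04)²) = √(7091.3241 + 49.5616) = 84.50 m
11: √((-18.72)² + (-15.22)²) = √(350.4384 + 231.6484) = 24.13 m
12: √((-81.39)² + (90.75)²) = √(6624.3321 + 8235.5625) = 121.90 m
13: √((-168.53)² + (95.59)²) = √(28402.3609 + 9137.4481) = 193.75 m
Sorted: 11 (24.13 m) < 8 (56.54 m) < 2 (75.49 m) < 10 (84.50 m) < 4 (95.67 m) < 7 (115.88 m) < …

11, 8, 2, 10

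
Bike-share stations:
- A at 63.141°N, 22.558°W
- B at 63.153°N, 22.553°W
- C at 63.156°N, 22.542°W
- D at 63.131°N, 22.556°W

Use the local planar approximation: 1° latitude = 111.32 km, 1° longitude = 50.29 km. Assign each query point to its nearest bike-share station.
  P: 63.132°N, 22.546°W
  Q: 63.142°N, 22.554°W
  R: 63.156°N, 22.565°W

P at 63.132°N, 22.546°W:
  A: √((0.009·111.32)² + (-0.012·50.29)²) = √(1.00376 + 0.36419) = 1.170 km
  B: √((0.021·111.32)² + (-0.007·50.29)²) = √(5.46493 + 0.12393) = 2.364 km
  C: √((0.024·111.32)² + (0.004·50.29)²) = √(7.13787 + 0.04047) = 2.679 km
  D: √((-0.001·111.32)² + (-0.010·50.29)²) = √(0.01239 + 0.25291) = 0.515 km
  → nearest: D (0.515 km)
Q at 63.142°N, 22.554°W:
  A: √((-0.001·111.32)² + (-0.004·50.29)²) = √(0.01239 + 0.04047) = 0.230 km
  B: √((0.011·111.32)² + (0.001·50.29)²) = √(1.49945 + 0.00253) = 1.226 km
  C: √((0.014·111.32)² + (0.012·50.29)²) = √(2.42886 + 0.36419) = 1.671 km
  D: √((-0.011·111.32)² + (-0.002·50.29)²) = √(1.49945 + 0.01012) = 1.229 km
  → nearest: A (0.230 km)
R at 63.156°N, 22.565°W:
  A: √((-0.015·111.32)² + (0.007·50.29)²) = √(2.78823 + 0.12393) = 1.707 km
  B: √((-0.003·111.32)² + (0.012·50.29)²) = √(0.11153 + 0.36419) = 0.690 km
  C: √((0.000·111.32)² + (0.023·50.29)²) = √(0.00000 + 1.33789) = 1.157 km
  D: √((-0.025·111.32)² + (0.009·50.29)²) = √(7.74509 + 0.20486) = 2.820 km
  → nearest: B (0.690 km)

P→D; Q→A; R→B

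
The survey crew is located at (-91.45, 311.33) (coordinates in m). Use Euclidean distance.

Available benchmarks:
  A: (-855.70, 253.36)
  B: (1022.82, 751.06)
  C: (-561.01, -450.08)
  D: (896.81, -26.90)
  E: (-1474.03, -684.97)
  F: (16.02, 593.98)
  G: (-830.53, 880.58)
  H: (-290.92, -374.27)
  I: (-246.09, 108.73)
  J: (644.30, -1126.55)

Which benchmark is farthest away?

Distances from (-91.45, 311.33):
A: √((-764.25)² + (-57.97)²) = √(584078.0625 + 3360.5209) = 766.45 m
B: √((1114.27)² + (439.73)²) = √(1241597.6329 + 193362.4729) = 1197.90 m
C: √((-469.56)² + (-761.41)²) = √(220486.5936 + 579745.1881) = 894.56 m
D: √((988.26)² + (-338.23)²) = √(976657.8276 + 114399.5329) = 1044.54 m
E: √((-1382.58)² + (-996.30)²) = √(1911527.4564 + 992613.6900) = 1704.15 m
F: √((107.47)² + (282.65)²) = √(11549.8009 + 79891.0225) = 302.39 m
G: √((-739.08)² + (569.25)²) = √(546239.2464 + 324045.5625) = 932.89 m
H: √((-199.47)² + (-685.60)²) = √(39788.2809 + 470047.3600) = 714.03 m
I: √((-154.64)² + (-202.60)²) = √(23913.5296 + 41046.7600) = 254.87 m
J: √((735.75)² + (-1437.88)²) = √(541328.0625 + 2067498.8944) = 1615.19 m
Maximum: E at 1704.15 m.

E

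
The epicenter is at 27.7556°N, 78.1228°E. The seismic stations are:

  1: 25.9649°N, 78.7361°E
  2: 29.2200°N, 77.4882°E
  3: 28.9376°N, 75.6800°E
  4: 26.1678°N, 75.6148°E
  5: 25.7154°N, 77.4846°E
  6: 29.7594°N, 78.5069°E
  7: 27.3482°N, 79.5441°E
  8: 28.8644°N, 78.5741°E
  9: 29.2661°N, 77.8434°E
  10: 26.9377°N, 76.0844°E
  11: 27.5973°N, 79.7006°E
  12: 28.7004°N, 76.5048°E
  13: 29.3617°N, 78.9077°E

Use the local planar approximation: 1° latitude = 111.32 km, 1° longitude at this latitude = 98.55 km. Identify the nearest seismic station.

Distances from 27.7556°N, 78.1228°E:
1: √((-1.7907·111.32)² + (0.6133·98.55)²) = √(39736.724245 + 3653.080030) = 208.3022 km
2: √((1.4644·111.32)² + (-0.6346·98.55)²) = √(26574.544897 + 3911.230336) = 174.6018 km
3: √((1.1820·111.32)² + (-2.4428·98.55)²) = √(17313.359558 + 57954.755755) = 274.3504 km
4: √((-1.5878·111.32)² + (-2.5080·98.55)²) = √(31241.939751 + 61089.746300) = 303.8613 km
5: √((-2.0402·111.32)² + (-0.6382·98.55)²) = √(51581.252296 + 3955.731967) = 235.6629 km
6: √((2.0038·111.32)² + (0.3841·98.55)²) = √(49757.109107 + 1432.853773) = 226.2520 km
7: √((-0.4074·111.32)² + (1.4213·98.55)²) = √(2056.782861 + 19619.356977) = 147.2282 km
8: √((1.1088·111.32)² + (0.4513·98.55)²) = √(15235.363828 + 1978.080330) = 131.2000 km
9: √((1.5105·111.32)² + (-0.2794·98.55)²) = √(28274.039119 + 758.169066) = 170.3884 km
10: √((-0.8179·111.32)² + (-2.0384·98.55)²) = √(8289.852661 + 40354.510022) = 220.5547 km
11: √((-0.1583·111.32)² + (1.5778·98.55)²) = √(310.533333 + 24177.821151) = 156.4876 km
12: √((0.9448·111.32)² + (-1.6180·98.55)²) = √(11061.809233 + 25425.546225) = 191.0166 km
13: √((1.6061·111.32)² + (0.7849·98.55)²) = √(31966.240275 + 5983.315660) = 194.8065 km
Minimum: 8 at 131.2000 km.

8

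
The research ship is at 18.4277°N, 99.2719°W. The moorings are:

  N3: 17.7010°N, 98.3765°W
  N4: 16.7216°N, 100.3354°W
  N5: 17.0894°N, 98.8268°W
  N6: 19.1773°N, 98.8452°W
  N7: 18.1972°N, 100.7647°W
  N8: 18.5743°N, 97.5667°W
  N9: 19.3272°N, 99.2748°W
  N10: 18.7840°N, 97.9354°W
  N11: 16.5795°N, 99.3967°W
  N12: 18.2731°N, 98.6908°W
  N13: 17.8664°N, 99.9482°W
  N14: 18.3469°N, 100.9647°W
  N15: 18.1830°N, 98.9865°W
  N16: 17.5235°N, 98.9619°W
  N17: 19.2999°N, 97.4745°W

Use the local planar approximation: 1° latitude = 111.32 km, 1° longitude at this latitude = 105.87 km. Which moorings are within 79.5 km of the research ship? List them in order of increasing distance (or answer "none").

Distances from 18.4277°N, 99.2719°W:
N3: √((-0.7267·111.32)² + (0.8954·105.87)²) = √(6544.202293 + 8986.281237) = 124.6214 km
N4: √((-1.7061·111.32)² + (-1.0635·105.87)²) = √(36070.765681 + 12677.126227) = 220.7892 km
N5: √((-1.3383·111.32)² + (0.4451·105.87)²) = √(22194.908106 + 2220.552342) = 156.2545 km
N6: √((0.7496·111.32)² + (0.4267·105.87)²) = √(6963.146797 + 2040.756140) = 94.8889 km
N7: √((-0.2305·111.32)² + (-1.4928·105.87)²) = √(658.397624 + 24977.506402) = 160.1122 km
N8: √((0.1466·111.32)² + (1.7052·105.87)²) = √(266.326472 + 32590.909036) = 181.2656 km
N9: √((0.8995·111.32)² + (-0.0029·105.87)²) = √(10026.485514 + 0.094263) = 100.1328 km
N10: √((0.3563·111.32)² + (1.3365·105.87)²) = √(1573.178636 + 20020.907188) = 146.9493 km
N11: √((-1.8482·111.32)² + (-0.1248·105.87)²) = √(42329.615846 + 174.572165) = 206.1654 km
N12: √((-0.1546·111.32)² + (0.5811·105.87)²) = √(296.186578 + 3784.840454) = 63.8829 km
N13: √((-0.5613·111.32)² + (-0.6763·105.87)²) = √(3904.239759 + 5126.542959) = 95.0304 km
N14: √((-0.0808·111.32)² + (-1.6928·105.87)²) = √(80.903837 + 32118.638462) = 179.4423 km
N15: √((-0.2447·111.32)² + (0.2854·105.87)²) = √(742.017818 + 912.964233) = 40.6815 km
N16: √((-0.9042·111.32)² + (0.3100·105.87)²) = √(10131.538538 + 1077.132708) = 105.8710 km
N17: √((0.8722·111.32)² + (1.7974·105.87)²) = √(9427.109682 + 36210.564969) = 213.6298 km
Threshold 79.5 km: N15 (40.6815 km), N12 (63.8829 km) are within range.

N15, N12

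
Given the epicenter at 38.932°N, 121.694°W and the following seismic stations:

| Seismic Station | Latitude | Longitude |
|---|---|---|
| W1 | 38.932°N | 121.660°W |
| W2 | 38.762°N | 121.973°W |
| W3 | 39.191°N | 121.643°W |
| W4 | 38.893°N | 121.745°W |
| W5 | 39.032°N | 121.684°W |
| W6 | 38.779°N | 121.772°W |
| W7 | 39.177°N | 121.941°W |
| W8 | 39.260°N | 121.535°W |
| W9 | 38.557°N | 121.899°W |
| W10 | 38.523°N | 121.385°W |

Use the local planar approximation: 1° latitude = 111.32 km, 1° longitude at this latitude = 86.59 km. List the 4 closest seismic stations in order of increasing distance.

W1, W4, W5, W6

Distances from 38.932°N, 121.694°W:
W1: 2.944 km
W2: 30.688 km
W3: 29.168 km
W4: 6.193 km
W5: 11.166 km
W6: 18.322 km
W7: 34.659 km
W8: 39.022 km
W9: 45.362 km
W10: 52.810 km
Sorted: W1 (2.944 km) < W4 (6.193 km) < W5 (11.166 km) < W6 (18.322 km) < W3 (29.168 km) < W2 (30.688 km) < …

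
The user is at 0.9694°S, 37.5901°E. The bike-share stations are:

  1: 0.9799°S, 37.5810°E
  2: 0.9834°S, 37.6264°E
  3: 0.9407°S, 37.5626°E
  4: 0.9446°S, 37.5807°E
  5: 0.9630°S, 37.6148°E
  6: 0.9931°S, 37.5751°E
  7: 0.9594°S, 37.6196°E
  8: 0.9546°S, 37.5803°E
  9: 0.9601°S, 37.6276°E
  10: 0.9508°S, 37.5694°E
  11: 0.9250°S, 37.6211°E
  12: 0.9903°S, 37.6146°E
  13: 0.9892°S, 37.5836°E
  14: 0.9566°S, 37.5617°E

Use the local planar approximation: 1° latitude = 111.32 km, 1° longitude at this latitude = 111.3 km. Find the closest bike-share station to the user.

Distances from 0.9694°S, 37.5901°E:
1: √((-0.0105·111.32)² + (-0.0091·111.3)²) = √(1.366234 + 1.025825) = 1.5466 km
2: √((-0.0140·111.32)² + (0.0363·111.3)²) = √(2.428860 + 16.323135) = 4.3304 km
3: √((0.0287·111.32)² + (-0.0275·111.3)²) = √(10.207284 + 9.368191) = 4.4244 km
4: √((0.0248·111.32)² + (-0.0094·111.3)²) = √(7.621663 + 1.094576) = 2.9523 km
5: √((0.0064·111.32)² + (0.0247·111.3)²) = √(0.507582 + 7.557606) = 2.8399 km
6: √((-0.0237·111.32)² + (-0.0150·111.3)²) = √(6.960542 + 2.787230) = 3.1221 km
7: √((0.0100·111.32)² + (0.0295·111.3)²) = √(1.239214 + 10.780387) = 3.4669 km
8: √((0.0148·111.32)² + (-0.0098·111.3)²) = √(2.714375 + 1.189714) = 1.9759 km
9: √((0.0093·111.32)² + (0.0375·111.3)²) = √(1.071796 + 17.420189) = 4.3002 km
10: √((0.0186·111.32)² + (-0.0207·111.3)²) = √(4.287186 + 5.308001) = 3.0976 km
11: √((0.0444·111.32)² + (0.0310·111.3)²) = √(24.429374 + 11.904570) = 6.0278 km
12: √((-0.0209·111.32)² + (0.0245·111.3)²) = √(5.413012 + 7.435711) = 3.5845 km
13: √((-0.0198·111.32)² + (-0.0065·111.3)²) = √(4.858216 + 0.523380) = 2.3198 km
14: √((0.0128·111.32)² + (-0.0284·111.3)²) = √(2.030329 + 9.991415) = 3.4672 km
Minimum: 1 at 1.5466 km.

1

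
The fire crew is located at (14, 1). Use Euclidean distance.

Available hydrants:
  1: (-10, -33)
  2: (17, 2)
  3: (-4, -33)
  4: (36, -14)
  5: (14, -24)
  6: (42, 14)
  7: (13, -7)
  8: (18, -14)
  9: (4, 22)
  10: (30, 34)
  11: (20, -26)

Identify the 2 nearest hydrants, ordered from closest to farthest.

2, 7

Distances from (14, 1):
1: √((-24)² + (-34)²) = √(576.000 + 1156.000) = 41.6
2: √((3)² + (1)²) = √(9.000 + 1.000) = 3.2
3: √((-18)² + (-34)²) = √(324.000 + 1156.000) = 38.5
4: √((22)² + (-15)²) = √(484.000 + 225.000) = 26.6
5: √((0)² + (-25)²) = √(0.000 + 625.000) = 25.0
6: √((28)² + (13)²) = √(784.000 + 169.000) = 30.9
7: √((-1)² + (-8)²) = √(1.000 + 64.000) = 8.1
8: √((4)² + (-15)²) = √(16.000 + 225.000) = 15.5
9: √((-10)² + (21)²) = √(100.000 + 441.000) = 23.3
10: √((16)² + (33)²) = √(256.000 + 1089.000) = 36.7
11: √((6)² + (-27)²) = √(36.000 + 729.000) = 27.7
Sorted: 2 (3.2) < 7 (8.1) < 8 (15.5) < 9 (23.3) < …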